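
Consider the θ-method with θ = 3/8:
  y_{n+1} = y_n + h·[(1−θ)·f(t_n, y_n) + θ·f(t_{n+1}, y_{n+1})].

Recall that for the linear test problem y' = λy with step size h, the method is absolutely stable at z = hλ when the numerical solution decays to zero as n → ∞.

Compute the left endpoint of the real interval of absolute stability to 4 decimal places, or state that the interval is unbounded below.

With y'=λy (z=hλ):
  y_{n+1} = y_n + z·[5/8·y_n + 3/8·y_{n+1}] ⇒ (1 − 3/8z)y_{n+1} = (1 + 5/8z)y_n
  so R(z) = (1 + 5/8z)/(1 − 3/8z).

Need |R(x)|<1, x<0.
x=-1.31: |R|=0.1215
R=−1: 1+5/8x = −1+3/8x ⇒ -1/4x=2 ⇒ x=2/(-1/4)=-8.0000
Confirm numerically:
  x=-7.942: |R|=0.99636 <1
  x=-7.451: |R|=0.96383 <1
  x=-7.304: |R|=0.95346 <1
  x=-5.832: |R|=0.82993 <1
  x=-8.396: |R|=1.02386 >1
  x=-8.288: |R|=1.01753 >1
  x=-8.222: |R|=1.01359 >1
Interval (-8.0000, 0).

z* = -8.0000.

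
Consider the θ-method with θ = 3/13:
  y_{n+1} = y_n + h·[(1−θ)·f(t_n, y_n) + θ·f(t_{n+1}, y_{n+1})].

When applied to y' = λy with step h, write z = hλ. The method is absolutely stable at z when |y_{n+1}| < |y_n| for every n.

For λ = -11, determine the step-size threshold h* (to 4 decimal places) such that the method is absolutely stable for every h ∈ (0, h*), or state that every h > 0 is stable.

With y'=λy (z=hλ):
  y_{n+1} = y_n + z·[10/13·y_n + 3/13·y_{n+1}] ⇒ (1 − 3/13z)y_{n+1} = (1 + 10/13z)y_n
  ⇒ R(z) = (1 + 10/13z)/(1 − 3/13z).

Boundary: |R(x)|=1, x<0.
x=-1.15: |R|=0.0912
R=−1: 1+10/13x = −1+3/13x ⇒ -7/13x=2 ⇒ x=2/(-7/13)=-3.7143
Confirm numerically:
  x=-2.842: |R|=0.71634 <1
  x=-2.488: |R|=0.58053 <1
  x=-1.813: |R|=0.27821 <1
  x=-3.875: |R|=1.04569 >1
  x=-3.827: |R|=1.03223 >1
  x=-3.782: |R|=1.01947 >1
Interval (-3.7143, 0).

(-3.7143,0); λ=-11 ⇒ h* = (26/7)/11 = 0.3377.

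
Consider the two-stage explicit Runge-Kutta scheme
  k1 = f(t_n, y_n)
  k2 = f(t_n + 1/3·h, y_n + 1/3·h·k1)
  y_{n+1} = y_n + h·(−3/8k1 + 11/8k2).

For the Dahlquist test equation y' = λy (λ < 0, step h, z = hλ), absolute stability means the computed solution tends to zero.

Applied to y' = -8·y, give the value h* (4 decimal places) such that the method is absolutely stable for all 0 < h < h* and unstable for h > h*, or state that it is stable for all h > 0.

(-2.1818,0); λ=-8 ⇒ h* = (24/11)/8 = 0.2727.

Set f=λy, z=hλ:
  k1=λy_n ⇒ h·k1=z·y_n;  k2=λ(1+1/3z)y_n ⇒ h·k2=z(1+1/3z)y_n
  y_{n+1}/y_n = 1 − 3/8z + 11/8z(1+1/3z) = 1 + z + 11/24z²
  ⇒ R(z) = 1 + z + 11/24z².

Need |R(x)|<1, x<0.
x=-0.68: |R|=0.5319
R=1: x+11/24x²=0 ⇒ x=−24/11=-2.1818; min R=1−1/(4·11/24)=0.4545>−1
Confirm numerically:
  x=-1.978: |R|=0.81522 <1
  x=-1.783: |R|=0.67408 <1
  x=-1.403: |R|=0.49919 <1
  x=-2.668: |R|=1.59452 >1
  x=-2.634: |R|=1.54590 >1
Stable set (-2.1818, 0).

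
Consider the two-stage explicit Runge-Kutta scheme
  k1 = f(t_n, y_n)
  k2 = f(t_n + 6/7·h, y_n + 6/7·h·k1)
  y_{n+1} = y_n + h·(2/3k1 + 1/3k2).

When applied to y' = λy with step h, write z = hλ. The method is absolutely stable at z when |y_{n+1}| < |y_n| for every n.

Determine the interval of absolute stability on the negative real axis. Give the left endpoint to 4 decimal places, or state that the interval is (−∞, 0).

(-3.5000, 0).

Set f=λy, z=hλ:
  k1=λy_n ⇒ h·k1=z·y_n;  k2=λ(1+6/7z)y_n ⇒ h·k2=z(1+6/7z)y_n
  y_{n+1}/y_n = 1 + 2/3z + 1/3z(1+6/7z) = 1 + z + 2/7z²
  R(z) = 1 + z + 2/7z².

Need |R(x)|<1, x<0.
x=-1.22: |R|=0.2053
R=1: x+2/7x²=0 ⇒ x=−7/2=-3.5000; min R=1−1/(4·2/7)=0.1250>−1
Confirm numerically:
  x=-3.286: |R|=0.79908 <1
  x=-3.117: |R|=0.65891 <1
  x=-2.117: |R|=0.16348 <1
  x=-3.969: |R|=1.53185 >1
  x=-3.842: |R|=1.37542 >1
  x=-3.764: |R|=1.28391 >1
So |R|<1 on (-3.5000, 0).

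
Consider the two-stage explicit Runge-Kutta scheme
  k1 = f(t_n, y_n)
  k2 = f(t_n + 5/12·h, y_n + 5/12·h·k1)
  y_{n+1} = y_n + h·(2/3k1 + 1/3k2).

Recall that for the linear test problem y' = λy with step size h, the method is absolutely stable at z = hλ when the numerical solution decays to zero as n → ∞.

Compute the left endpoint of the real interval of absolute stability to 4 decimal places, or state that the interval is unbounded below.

With y'=λy (z=hλ):
  k1=λy_n ⇒ h·k1=z·y_n;  k2=λ(1+5/12z)y_n ⇒ h·k2=z(1+5/12z)y_n
  y_{n+1}/y_n = 1 + 2/3z + 1/3z(1+5/12z) = 1 + z + 5/36z²
  so R(z) = 1 + z + 5/36z².

Boundary: |R(x)|=1, x<0.
x=-1.11: |R|=0.0611
R=1: x+5/36x²=0 ⇒ x=−36/5=-7.2000; min R=1−1/(4·5/36)=-0.8000>−1
Confirm numerically:
  x=-6.939: |R|=0.74846 <1
  x=-4.577: |R|=0.66743 <1
  x=-4.075: |R|=0.76866 <1
  x=-3.602: |R|=0.80000 <1
  x=-7.780: |R|=1.62672 >1
  x=-7.744: |R|=1.58510 >1
  x=-7.423: |R|=1.22991 >1
Interval (-7.2000, 0).

z* = -7.2000.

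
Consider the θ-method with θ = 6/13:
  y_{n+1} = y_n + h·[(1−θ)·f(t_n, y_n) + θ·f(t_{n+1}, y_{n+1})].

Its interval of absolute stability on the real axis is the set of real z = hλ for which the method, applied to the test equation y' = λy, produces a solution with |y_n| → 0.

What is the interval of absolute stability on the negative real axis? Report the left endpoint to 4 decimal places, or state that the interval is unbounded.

z∈(-26.0000,0).

With y'=λy (z=hλ):
  y_{n+1} = y_n + z·[7/13·y_n + 6/13·y_{n+1}] ⇒ (1 − 6/13z)y_{n+1} = (1 + 7/13z)y_n
  Hence R(z) = (1 + 7/13z)/(1 − 6/13z).

Need |R(x)|<1, x<0.
x=-1.12: |R|=0.2617
R=−1: 1+7/13x = −1+6/13x ⇒ -1/13x=2 ⇒ x=2/(-1/13)=-26.0000
Confirm numerically:
  x=-18.298: |R|=0.93727 <1
  x=-12.972: |R|=0.85657 <1
  x=-12.055: |R|=0.83658 <1
  x=-26.245: |R|=1.00144 >1
  x=-26.206: |R|=1.00121 >1
So |R|<1 on (-26.0000, 0).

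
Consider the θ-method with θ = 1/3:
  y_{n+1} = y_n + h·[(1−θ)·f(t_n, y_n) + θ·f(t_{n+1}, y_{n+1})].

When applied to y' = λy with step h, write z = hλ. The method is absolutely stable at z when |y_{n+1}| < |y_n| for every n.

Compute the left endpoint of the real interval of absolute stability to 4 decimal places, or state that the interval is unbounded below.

left endpoint -6.0000.

On y'=λy, z=hλ:
  y_{n+1} = y_n + z·[2/3·y_n + 1/3·y_{n+1}] ⇒ (1 − 1/3z)y_{n+1} = (1 + 2/3z)y_n
  ⇒ R(z) = (1 + 2/3z)/(1 − 1/3z).

Need |R(x)|<1, x<0.
x=-1.47: |R|=0.0134
R=−1: 1+2/3x = −1+1/3x ⇒ -1/3x=2 ⇒ x=2/(-1/3)=-6.0000
Confirm numerically:
  x=-4.298: |R|=0.76679 <1
  x=-3.548: |R|=0.62553 <1
  x=-2.998: |R|=0.49950 <1
  x=-2.842: |R|=0.45943 <1
  x=-6.524: |R|=1.05502 >1
  x=-6.438: |R|=1.04641 >1
  x=-6.107: |R|=1.01175 >1
Interval (-6.0000, 0).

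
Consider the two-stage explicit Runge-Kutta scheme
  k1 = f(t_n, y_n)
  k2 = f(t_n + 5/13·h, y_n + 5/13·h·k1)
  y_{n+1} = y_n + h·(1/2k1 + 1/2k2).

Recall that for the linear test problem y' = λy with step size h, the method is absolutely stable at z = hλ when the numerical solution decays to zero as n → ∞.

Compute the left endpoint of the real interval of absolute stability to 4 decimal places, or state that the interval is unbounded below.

z* = -5.2000.

Set f=λy, z=hλ:
  k1=λy_n ⇒ h·k1=z·y_n;  k2=λ(1+5/13z)y_n ⇒ h·k2=z(1+5/13z)y_n
  y_{n+1}/y_n = 1 + 1/2z + 1/2z(1+5/13z) = 1 + z + 5/26z²
  Hence R(z) = 1 + z + 5/26z².

Need |R(x)|<1, x<0.
x=-0.4: |R|=0.6308
R=1: x+5/26x²=0 ⇒ x=−26/5=-5.2000; min R=1−1/(4·5/26)=-0.3000>−1
Confirm numerically:
  x=-4.545: |R|=0.42750 <1
  x=-4.200: |R|=0.19231 <1
  x=-4.019: |R|=0.08722 <1
  x=-3.488: |R|=0.14836 <1
  x=-5.713: |R|=1.56361 >1
  x=-5.678: |R|=1.52194 >1
  x=-5.252: |R|=1.05252 >1
Stable set (-5.2000, 0).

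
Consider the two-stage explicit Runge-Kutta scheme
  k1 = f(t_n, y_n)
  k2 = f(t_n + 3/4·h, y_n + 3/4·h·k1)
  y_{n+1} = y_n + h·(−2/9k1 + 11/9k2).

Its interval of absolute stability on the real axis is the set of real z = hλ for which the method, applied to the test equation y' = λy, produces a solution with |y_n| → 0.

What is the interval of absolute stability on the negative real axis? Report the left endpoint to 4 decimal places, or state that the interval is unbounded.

z∈(-1.0909,0).

On y'=λy, z=hλ:
  k1=λy_n ⇒ h·k1=z·y_n;  k2=λ(1+3/4z)y_n ⇒ h·k2=z(1+3/4z)y_n
  y_{n+1}/y_n = 1 − 2/9z + 11/9z(1+3/4z) = 1 + z + 11/12z²
  Hence R(z) = 1 + z + 11/12z².

Find x<0 with |R(x)|<1.
x=-1.21: |R|=1.1321
R=1: x+11/12x²=0 ⇒ x=−12/11=-1.0909; min R=1−1/(4·11/12)=0.7273>−1
Confirm numerically:
  x=-0.755: |R|=0.76752 <1
  x=-0.660: |R|=0.73930 <1
  x=-0.656: |R|=0.73847 <1
  x=-0.633: |R|=0.73430 <1
  x=-1.549: |R|=1.65045 >1
  x=-1.197: |R|=1.11641 >1
  x=-1.158: |R|=1.07122 >1
Stable set (-1.0909, 0).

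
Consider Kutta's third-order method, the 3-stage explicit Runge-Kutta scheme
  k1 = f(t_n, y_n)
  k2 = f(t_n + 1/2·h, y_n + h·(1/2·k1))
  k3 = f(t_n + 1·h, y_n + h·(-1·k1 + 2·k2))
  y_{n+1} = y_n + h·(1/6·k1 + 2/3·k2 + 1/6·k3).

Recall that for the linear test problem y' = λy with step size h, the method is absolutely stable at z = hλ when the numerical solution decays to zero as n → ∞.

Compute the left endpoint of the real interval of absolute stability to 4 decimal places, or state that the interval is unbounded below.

Test eqn y'=λy, z=hλ:
  order 3, 3-stage ⇒ R(z)=1+z+z^2/2+z^3/6
  (e.g. R(-0.77)=0.45036, |R|=0.45036)

Find x<0 with |R(x)|<1.
x=-0.77: |R|=0.4504
|R(-1.44)|=0.0991 |R(-1.31)|=0.1734 |R(-0.63)|=0.5268
Bisect:
  x_lo=-2.9869 |R|=1.9675  x_hi=-0.2505 |R|=0.7782
  mid=-1.61872 |R|=0.01550 →hi
  mid=-2.30282 |R|=0.68663 →hi
  mid=-2.64487 |R|=1.23082 →lo
  mid=-2.47384 |R|=0.93717 →hi
  mid=-2.55935 |R|=1.07830 →lo
  mid=-2.51660 |R|=1.00635 →lo
  mid=-2.49522 |R|=0.97142 →hi
  ...
  [-2.51276,-2.51259] ⇒ x*=-2.5127
So |R|<1 on (-2.5127, 0).

left endpoint -2.5127.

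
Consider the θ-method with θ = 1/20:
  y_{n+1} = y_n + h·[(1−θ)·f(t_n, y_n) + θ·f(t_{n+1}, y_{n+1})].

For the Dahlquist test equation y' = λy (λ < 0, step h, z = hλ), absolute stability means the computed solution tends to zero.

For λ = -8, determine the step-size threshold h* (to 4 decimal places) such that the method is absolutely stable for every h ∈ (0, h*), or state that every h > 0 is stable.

(-2.2222,0); λ=-8 ⇒ h* = (20/9)/8 = 0.2778.

Set f=λy, z=hλ:
  y_{n+1} = y_n + z·[19/20·y_n + 1/20·y_{n+1}] ⇒ (1 − 1/20z)y_{n+1} = (1 + 19/20z)y_n
  R(z) = (1 + 19/20z)/(1 − 1/20z).

Find x<0 with |R(x)|<1.
x=-1.36: |R|=0.2734
R=−1: 1+19/20x = −1+1/20x ⇒ -9/10x=2 ⇒ x=2/(-9/10)=-2.2222
Confirm numerically:
  x=-1.918: |R|=0.75016 <1
  x=-1.106: |R|=0.04804 <1
  x=-0.923: |R|=0.11772 <1
  x=-0.910: |R|=0.12960 <1
  x=-2.821: |R|=1.47228 >1
  x=-2.448: |R|=1.18104 >1
  x=-2.373: |R|=1.12131 >1
So |R|<1 on (-2.2222, 0).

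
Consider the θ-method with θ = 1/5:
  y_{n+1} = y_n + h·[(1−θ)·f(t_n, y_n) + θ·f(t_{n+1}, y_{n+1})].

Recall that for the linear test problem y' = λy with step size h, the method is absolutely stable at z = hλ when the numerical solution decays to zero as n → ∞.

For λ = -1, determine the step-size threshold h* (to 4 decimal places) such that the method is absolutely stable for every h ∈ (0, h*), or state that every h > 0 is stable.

(-3.3333,0); λ=-1 ⇒ h* = (10/3)/1 = 3.3333.

Test eqn y'=λy, z=hλ:
  y_{n+1} = y_n + z·[4/5·y_n + 1/5·y_{n+1}] ⇒ (1 − 1/5z)y_{n+1} = (1 + 4/5z)y_n
  so R(z) = (1 + 4/5z)/(1 − 1/5z).

Find x<0 with |R(x)|<1.
x=-1.15: |R|=0.0650
R=−1: 1+4/5x = −1+1/5x ⇒ -3/5x=2 ⇒ x=2/(-3/5)=-3.3333
Confirm numerically:
  x=-2.672: |R|=0.74140 <1
  x=-2.469: |R|=0.65283 <1
  x=-2.387: |R|=0.61568 <1
  x=-3.857: |R|=1.17737 >1
  x=-3.700: |R|=1.12644 >1
  x=-3.595: |R|=1.09133 >1
So |R|<1 on (-3.3333, 0).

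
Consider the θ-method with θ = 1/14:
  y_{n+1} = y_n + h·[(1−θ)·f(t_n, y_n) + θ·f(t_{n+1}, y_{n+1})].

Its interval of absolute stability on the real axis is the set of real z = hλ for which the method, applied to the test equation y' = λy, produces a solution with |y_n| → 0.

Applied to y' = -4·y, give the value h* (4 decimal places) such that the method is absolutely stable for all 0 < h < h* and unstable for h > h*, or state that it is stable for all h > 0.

With y'=λy (z=hλ):
  y_{n+1} = y_n + z·[13/14·y_n + 1/14·y_{n+1}] ⇒ (1 − 1/14z)y_{n+1} = (1 + 13/14z)y_n
  ⇒ R(z) = (1 + 13/14z)/(1 − 1/14z).

Solve |R(x)|<1 on ℝ⁻.
x=-0.66: |R|=0.3697
R=−1: 1+13/14x = −1+1/14x ⇒ -6/7x=2 ⇒ x=2/(-6/7)=-2.3333
Confirm numerically:
  x=-2.049: |R|=0.78740 <1
  x=-1.583: |R|=0.42219 <1
  x=-1.013: |R|=0.05535 <1
  x=-2.621: |R|=1.20769 >1
  x=-2.466: |R|=1.09668 >1
Interval (-2.3333, 0).

(-2.3333,0); λ=-4 ⇒ h* = (7/3)/4 = 0.5833.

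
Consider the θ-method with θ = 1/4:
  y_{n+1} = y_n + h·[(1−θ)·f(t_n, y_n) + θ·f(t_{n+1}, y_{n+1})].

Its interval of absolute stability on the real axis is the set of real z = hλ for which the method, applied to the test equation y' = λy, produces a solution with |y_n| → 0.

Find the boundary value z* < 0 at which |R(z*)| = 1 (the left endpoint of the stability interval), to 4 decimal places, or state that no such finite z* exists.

Set f=λy, z=hλ:
  y_{n+1} = y_n + z·[3/4·y_n + 1/4·y_{n+1}] ⇒ (1 − 1/4z)y_{n+1} = (1 + 3/4z)y_n
  ⇒ R(z) = (1 + 3/4z)/(1 − 1/4z).

Find x<0 with |R(x)|<1.
x=-0.33: |R|=0.6952
R=−1: 1+3/4x = −1+1/4x ⇒ -1/2x=2 ⇒ x=2/(-1/2)=-4.0000
Confirm numerically:
  x=-3.347: |R|=0.82224 <1
  x=-2.320: |R|=0.46835 <1
  x=-1.924: |R|=0.29912 <1
  x=-1.891: |R|=0.28399 <1
  x=-4.468: |R|=1.11053 >1
  x=-4.391: |R|=1.09320 >1
Interval (-4.0000, 0).

z* = -4.0000.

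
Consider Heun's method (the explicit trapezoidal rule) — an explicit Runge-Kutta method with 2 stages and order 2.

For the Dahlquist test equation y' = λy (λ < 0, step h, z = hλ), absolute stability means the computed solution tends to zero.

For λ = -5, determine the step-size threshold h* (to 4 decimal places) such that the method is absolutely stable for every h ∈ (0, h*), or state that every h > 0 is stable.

(-2.0000,0); λ=-5 ⇒ h* = 0.4000.

On y'=λy, z=hλ:
  order 2, 2-stage ⇒ R(z)=1+z+z^2/2
  (e.g. R(-0.68)=0.55120, |R|=0.55120)

Boundary: |R(x)|=1, x<0.
x=-0.68: |R|=0.5512
|R(-2.22)|=1.2442 |R(-1.82)|=0.8362 |R(-1.01)|=0.5000
Bisect:
  x_lo=-2.6839 |R|=1.9177  x_hi=-0.1180 |R|=0.8890
  mid=-1.40091 |R|=0.58036 →hi
  mid=-2.04238 |R|=1.04328 →lo
  mid=-1.72164 |R|=0.76038 →hi
  mid=-1.88201 |R|=0.88897 →hi
  mid=-1.96220 |R|=0.96291 →hi
  mid=-2.00229 |R|=1.00229 →lo
  mid=-1.98224 |R|=0.98240 →hi
  mid=-1.99226 |R|=0.99229 →hi
  mid=-1.99728 |R|=0.99728 →hi
  mid=-1.99978 |R|=0.99978 →hi
  ...
  [-2.00010,-1.99994] ⇒ x*=-2.0000
Interval (-2.0000, 0).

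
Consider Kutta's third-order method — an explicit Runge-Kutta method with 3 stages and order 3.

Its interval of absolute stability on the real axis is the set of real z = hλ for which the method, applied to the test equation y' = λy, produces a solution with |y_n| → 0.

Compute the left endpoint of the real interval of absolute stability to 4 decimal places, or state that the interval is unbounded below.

Set f=λy, z=hλ:
  order 3, 3-stage ⇒ R(z)=1+z+z^2/2+z^3/6
  (e.g. R(-0.69)=0.49330, |R|=0.49330)

Solve |R(x)|<1 on ℝ⁻.
x=-0.69: |R|=0.4933
|R(-2.3)|=0.6828 |R(-1.98)|=0.3135 |R(-1.01)|=0.3283
Bisect:
  x_lo=-3.2021 |R|=2.5474  x_hi=-0.3985 |R|=0.6703
  mid=-1.80030 |R|=0.15225 →hi
  mid=-2.50119 |R|=0.98111 →hi
  mid=-2.85164 |R|=1.65057 →lo
  mid=-2.67642 |R|=1.29010 →lo
  mid=-2.58881 |R|=1.12951 →lo
  mid=-2.54500 |R|=1.05382 →lo
  mid=-2.52310 |R|=1.01710 →lo
  mid=-2.51214 |R|=0.99901 →hi
  mid=-2.51762 |R|=1.00803 →lo
  ...
  [-2.51283,-2.51266] ⇒ x*=-2.5127
So |R|<1 on (-2.5127, 0).

left endpoint -2.5127.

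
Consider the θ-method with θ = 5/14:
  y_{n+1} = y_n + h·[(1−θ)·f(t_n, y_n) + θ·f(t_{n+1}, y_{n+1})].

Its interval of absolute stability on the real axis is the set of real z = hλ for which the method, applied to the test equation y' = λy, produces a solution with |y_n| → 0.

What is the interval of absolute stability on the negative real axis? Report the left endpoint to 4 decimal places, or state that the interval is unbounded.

(-7.0000, 0).

On y'=λy, z=hλ:
  y_{n+1} = y_n + z·[9/14·y_n + 5/14·y_{n+1}] ⇒ (1 − 5/14z)y_{n+1} = (1 + 9/14z)y_n
  Hence R(z) = (1 + 9/14z)/(1 − 5/14z).

Need |R(x)|<1, x<0.
x=-0.72: |R|=0.4273
R=−1: 1+9/14x = −1+5/14x ⇒ -2/7x=2 ⇒ x=2/(-2/7)=-7.0000
Confirm numerically:
  x=-4.108: |R|=0.66508 <1
  x=-3.602: |R|=0.57538 <1
  x=-2.922: |R|=0.42985 <1
  x=-7.483: |R|=1.03758 >1
  x=-7.295: |R|=1.02338 >1
  x=-7.039: |R|=1.00317 >1
So |R|<1 on (-7.0000, 0).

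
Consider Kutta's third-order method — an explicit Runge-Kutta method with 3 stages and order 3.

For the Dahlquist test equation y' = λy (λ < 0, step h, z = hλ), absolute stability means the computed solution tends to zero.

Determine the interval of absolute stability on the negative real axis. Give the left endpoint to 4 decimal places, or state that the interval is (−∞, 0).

z∈(-2.5127,0).

With y'=λy (z=hλ):
  order 3, 3-stage ⇒ R(z)=1+z+z^2/2+z^3/6
  (e.g. R(-1.28)=0.18967, |R|=0.18967)

Solve |R(x)|<1 on ℝ⁻.
x=-1.28: |R|=0.1897
|R(-1.37)|=0.1399 |R(-1.12)|=0.2730 |R(-0.91)|=0.3785
Bisect:
  x_lo=-3.2292 |R|=2.6276  x_hi=-0.2241 |R|=0.7991
  mid=-1.72669 |R|=0.09397 →hi
  mid=-2.47796 |R|=0.94371 →hi
  mid=-2.85360 |R|=1.65490 →lo
  mid=-2.66578 |R|=1.26993 →lo
  mid=-2.57187 |R|=1.09989 →lo
  mid=-2.52491 |R|=1.02012 →lo
  mid=-2.50144 |R|=0.98150 →hi
  mid=-2.51318 |R|=1.00071 →lo
  mid=-2.50731 |R|=0.99108 →hi
  mid=-2.51024 |R|=0.99589 →hi
  ...
  [-2.51281,-2.51262] ⇒ x*=-2.5127
Interval (-2.5127, 0).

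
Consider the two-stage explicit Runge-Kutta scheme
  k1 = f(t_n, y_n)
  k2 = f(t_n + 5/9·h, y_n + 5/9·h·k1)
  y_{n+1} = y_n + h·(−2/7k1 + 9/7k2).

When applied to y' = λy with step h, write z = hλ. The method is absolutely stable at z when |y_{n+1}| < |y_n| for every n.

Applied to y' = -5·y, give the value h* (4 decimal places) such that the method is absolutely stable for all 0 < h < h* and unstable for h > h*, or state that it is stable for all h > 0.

(-1.4000,0); λ=-5 ⇒ h* = (7/5)/5 = 0.2800.

On y'=λy, z=hλ:
  k1=λy_n ⇒ h·k1=z·y_n;  k2=λ(1+5/9z)y_n ⇒ h·k2=z(1+5/9z)y_n
  y_{n+1}/y_n = 1 − 2/7z + 9/7z(1+5/9z) = 1 + z + 5/7z²
  R(z) = 1 + z + 5/7z².

Solve |R(x)|<1 on ℝ⁻.
x=-0.66: |R|=0.6511
R=1: x+5/7x²=0 ⇒ x=−7/5=-1.4000; min R=1−1/(4·5/7)=0.6500>−1
Confirm numerically:
  x=-1.350: |R|=0.95179 <1
  x=-1.108: |R|=0.76890 <1
  x=-0.955: |R|=0.69645 <1
  x=-0.623: |R|=0.65424 <1
  x=-1.644: |R|=1.28653 >1
  x=-1.490: |R|=1.09579 >1
  x=-1.429: |R|=1.02960 >1
So |R|<1 on (-1.4000, 0).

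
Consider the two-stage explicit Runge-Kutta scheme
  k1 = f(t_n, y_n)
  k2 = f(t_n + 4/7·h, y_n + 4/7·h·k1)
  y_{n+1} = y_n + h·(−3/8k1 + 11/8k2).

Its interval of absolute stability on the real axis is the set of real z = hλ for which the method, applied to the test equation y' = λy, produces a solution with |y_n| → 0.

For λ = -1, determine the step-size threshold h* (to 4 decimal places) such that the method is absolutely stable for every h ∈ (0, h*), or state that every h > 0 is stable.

(-1.2727,0); λ=-1 ⇒ h* = (14/11)/1 = 1.2727.

Test eqn y'=λy, z=hλ:
  k1=λy_n ⇒ h·k1=z·y_n;  k2=λ(1+4/7z)y_n ⇒ h·k2=z(1+4/7z)y_n
  y_{n+1}/y_n = 1 − 3/8z + 11/8z(1+4/7z) = 1 + z + 11/14z²
  Hence R(z) = 1 + z + 11/14z².

Boundary: |R(x)|=1, x<0.
x=-1.05: |R|=0.8163
R=1: x+11/14x²=0 ⇒ x=−14/11=-1.2727; min R=1−1/(4·11/14)=0.6818>−1
Confirm numerically:
  x=-1.107: |R|=0.85585 <1
  x=-1.065: |R|=0.82618 <1
  x=-0.513: |R|=0.69378 <1
  x=-1.599: |R|=1.40992 >1
  x=-1.466: |R|=1.22262 >1
So |R|<1 on (-1.2727, 0).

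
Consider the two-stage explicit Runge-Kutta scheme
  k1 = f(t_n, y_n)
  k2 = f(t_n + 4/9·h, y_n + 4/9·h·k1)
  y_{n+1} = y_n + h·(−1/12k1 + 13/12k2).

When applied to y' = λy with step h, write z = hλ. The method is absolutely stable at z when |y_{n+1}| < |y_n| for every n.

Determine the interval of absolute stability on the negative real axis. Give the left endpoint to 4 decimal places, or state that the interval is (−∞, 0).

With y'=λy (z=hλ):
  k1=λy_n ⇒ h·k1=z·y_n;  k2=λ(1+4/9z)y_n ⇒ h·k2=z(1+4/9z)y_n
  y_{n+1}/y_n = 1 − 1/12z + 13/12z(1+4/9z) = 1 + z + 13/27z²
  so R(z) = 1 + z + 13/27z².

Need |R(x)|<1, x<0.
x=-1.4: |R|=0.5437
R=1: x+13/27x²=0 ⇒ x=−27/13=-2.0769; min R=1−1/(4·13/27)=0.4808>−1
Confirm numerically:
  x=-1.858: |R|=0.80415 <1
  x=-1.126: |R|=0.48446 <1
  x=-0.943: |R|=0.48516 <1
  x=-0.921: |R|=0.48741 <1
  x=-2.672: |R|=1.76558 >1
  x=-2.638: |R|=1.71265 >1
  x=-2.372: |R|=1.33700 >1
So |R|<1 on (-2.0769, 0).

(-2.0769, 0).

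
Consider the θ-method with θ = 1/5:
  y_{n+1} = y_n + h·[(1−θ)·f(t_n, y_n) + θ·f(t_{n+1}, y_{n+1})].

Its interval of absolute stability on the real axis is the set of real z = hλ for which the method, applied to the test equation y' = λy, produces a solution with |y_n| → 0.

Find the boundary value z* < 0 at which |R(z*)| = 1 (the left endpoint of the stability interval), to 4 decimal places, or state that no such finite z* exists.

z* = -3.3333.

Test eqn y'=λy, z=hλ:
  y_{n+1} = y_n + z·[4/5·y_n + 1/5·y_{n+1}] ⇒ (1 − 1/5z)y_{n+1} = (1 + 4/5z)y_n
  ⇒ R(z) = (1 + 4/5z)/(1 − 1/5z).

Solve |R(x)|<1 on ℝ⁻.
x=-0.36: |R|=0.6642
R=−1: 1+4/5x = −1+1/5x ⇒ -3/5x=2 ⇒ x=2/(-3/5)=-3.3333
Confirm numerically:
  x=-3.104: |R|=0.91510 <1
  x=-2.659: |R|=0.73587 <1
  x=-2.628: |R|=0.72260 <1
  x=-1.761: |R|=0.30232 <1
  x=-3.629: |R|=1.10279 >1
  x=-3.422: |R|=1.03158 >1
Stable set (-3.3333, 0).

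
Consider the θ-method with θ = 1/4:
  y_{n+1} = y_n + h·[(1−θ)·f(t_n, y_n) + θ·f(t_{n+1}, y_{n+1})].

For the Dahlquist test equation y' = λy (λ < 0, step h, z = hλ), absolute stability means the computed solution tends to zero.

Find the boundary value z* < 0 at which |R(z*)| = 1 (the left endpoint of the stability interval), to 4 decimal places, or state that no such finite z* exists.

Set f=λy, z=hλ:
  y_{n+1} = y_n + z·[3/4·y_n + 1/4·y_{n+1}] ⇒ (1 − 1/4z)y_{n+1} = (1 + 3/4z)y_n
  R(z) = (1 + 3/4z)/(1 − 1/4z).

Find x<0 with |R(x)|<1.
x=-0.43: |R|=0.6117
R=−1: 1+3/4x = −1+1/4x ⇒ -1/2x=2 ⇒ x=2/(-1/2)=-4.0000
Confirm numerically:
  x=-3.252: |R|=0.79371 <1
  x=-2.631: |R|=0.58709 <1
  x=-2.494: |R|=0.53619 <1
  x=-2.125: |R|=0.38776 <1
  x=-4.363: |R|=1.08681 >1
  x=-4.164: |R|=1.04018 >1
Stable set (-4.0000, 0).

left endpoint -4.0000.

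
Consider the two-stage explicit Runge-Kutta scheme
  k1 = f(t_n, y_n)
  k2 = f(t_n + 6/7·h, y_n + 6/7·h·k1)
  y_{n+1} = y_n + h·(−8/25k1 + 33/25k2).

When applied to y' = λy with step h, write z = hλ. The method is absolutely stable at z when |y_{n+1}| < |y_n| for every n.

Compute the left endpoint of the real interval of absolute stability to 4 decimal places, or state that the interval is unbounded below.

Test eqn y'=λy, z=hλ:
  k1=λy_n ⇒ h·k1=z·y_n;  k2=λ(1+6/7z)y_n ⇒ h·k2=z(1+6/7z)y_n
  y_{n+1}/y_n = 1 − 8/25z + 33/25z(1+6/7z) = 1 + z + 198/175z²
  R(z) = 1 + z + 198/175z².

Need |R(x)|<1, x<0.
x=-0.4: |R|=0.7810
R=1: x+198/175x²=0 ⇒ x=−175/198=-0.8838; min R=1−1/(4·198/175)=0.7790>−1
Confirm numerically:
  x=-0.855: |R|=0.97210 <1
  x=-0.793: |R|=0.91850 <1
  x=-0.743: |R|=0.88160 <1
  x=-0.557: |R|=0.79402 <1
  x=-1.457: |R|=1.94485 >1
  x=-1.256: |R|=1.52887 >1
So |R|<1 on (-0.8838, 0).

z* = -0.8838.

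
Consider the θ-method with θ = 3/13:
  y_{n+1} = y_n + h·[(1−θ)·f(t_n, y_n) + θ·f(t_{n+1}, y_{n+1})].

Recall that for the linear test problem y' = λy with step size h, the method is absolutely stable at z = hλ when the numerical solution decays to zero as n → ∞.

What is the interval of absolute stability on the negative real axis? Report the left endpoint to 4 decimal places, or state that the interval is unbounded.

With y'=λy (z=hλ):
  y_{n+1} = y_n + z·[10/13·y_n + 3/13·y_{n+1}] ⇒ (1 − 3/13z)y_{n+1} = (1 + 10/13z)y_n
  R(z) = (1 + 10/13z)/(1 − 3/13z).

Boundary: |R(x)|=1, x<0.
x=-1.6: |R|=0.1685
R=−1: 1+10/13x = −1+3/13x ⇒ -7/13x=2 ⇒ x=2/(-7/13)=-3.7143
Confirm numerically:
  x=-3.424: |R|=0.91268 <1
  x=-2.925: |R|=0.74627 <1
  x=-2.438: |R|=0.56020 <1
  x=-4.306: |R|=1.15981 >1
  x=-4.102: |R|=1.10725 >1
  x=-4.077: |R|=1.10063 >1
Interval (-3.7143, 0).

(-3.7143, 0).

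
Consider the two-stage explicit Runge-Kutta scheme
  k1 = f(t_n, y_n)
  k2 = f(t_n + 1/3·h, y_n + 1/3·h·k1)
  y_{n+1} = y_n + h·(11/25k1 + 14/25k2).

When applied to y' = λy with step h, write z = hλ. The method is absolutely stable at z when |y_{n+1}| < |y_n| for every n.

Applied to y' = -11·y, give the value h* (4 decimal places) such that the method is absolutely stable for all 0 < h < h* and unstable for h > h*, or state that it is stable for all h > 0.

Test eqn y'=λy, z=hλ:
  k1=λy_n ⇒ h·k1=z·y_n;  k2=λ(1+1/3z)y_n ⇒ h·k2=z(1+1/3z)y_n
  y_{n+1}/y_n = 1 + 11/25z + 14/25z(1+1/3z) = 1 + z + 14/75z²
  Hence R(z) = 1 + z + 14/75z².

Boundary: |R(x)|=1, x<0.
x=-0.86: |R|=0.2781
R=1: x+14/75x²=0 ⇒ x=−75/14=-5.3571; min R=1−1/(4·14/75)=-0.3393>−1
Confirm numerically:
  x=-4.990: |R|=0.65802 <1
  x=-4.728: |R|=0.44474 <1
  x=-4.233: |R|=0.11175 <1
  x=-2.308: |R|=0.31365 <1
  x=-5.730: |R|=1.39881 >1
  x=-5.617: |R|=1.27246 >1
  x=-5.602: |R|=1.25605 >1
Interval (-5.3571, 0).

(-5.3571,0); λ=-11 ⇒ h* = (75/14)/11 = 0.4870.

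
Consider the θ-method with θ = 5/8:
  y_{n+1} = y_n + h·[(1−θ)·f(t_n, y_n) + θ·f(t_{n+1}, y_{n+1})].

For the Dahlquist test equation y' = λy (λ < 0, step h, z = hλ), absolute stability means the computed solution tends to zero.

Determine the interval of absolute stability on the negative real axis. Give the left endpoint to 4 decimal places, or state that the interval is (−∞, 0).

unbounded; (−∞, 0).

On y'=λy, z=hλ:
  y_{n+1} = y_n + z·[3/8·y_n + 5/8·y_{n+1}] ⇒ (1 − 5/8z)y_{n+1} = (1 + 3/8z)y_n
  ⇒ R(z) = (1 + 3/8z)/(1 − 5/8z).

Need |R(x)|<1, x<0.
x=-0.82: |R|=0.4579
x=-2: |R|=0.1111
x=-10: |R|=0.3793
x=-100: |R|=0.5748
θ=5/8≥1/2 ⇒ |1+3/8x|<|1−5/8x| ∀x<0 ⇒ interval (−∞,0).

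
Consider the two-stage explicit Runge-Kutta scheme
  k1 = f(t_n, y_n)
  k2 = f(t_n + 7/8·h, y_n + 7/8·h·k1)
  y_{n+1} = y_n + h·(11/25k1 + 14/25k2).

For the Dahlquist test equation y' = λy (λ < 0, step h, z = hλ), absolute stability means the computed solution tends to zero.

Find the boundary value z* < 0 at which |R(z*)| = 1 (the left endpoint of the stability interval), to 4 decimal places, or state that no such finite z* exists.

left endpoint -2.0408.

Set f=λy, z=hλ:
  k1=λy_n ⇒ h·k1=z·y_n;  k2=λ(1+7/8z)y_n ⇒ h·k2=z(1+7/8z)y_n
  y_{n+1}/y_n = 1 + 11/25z + 14/25z(1+7/8z) = 1 + z + 49/100z²
  so R(z) = 1 + z + 49/100z².

Solve |R(x)|<1 on ℝ⁻.
x=-1.16: |R|=0.4993
R=1: x+49/100x²=0 ⇒ x=−100/49=-2.0408; min R=1−1/(4·49/100)=0.4898>−1
Confirm numerically:
  x=-1.695: |R|=0.71278 <1
  x=-1.425: |R|=0.57001 <1
  x=-1.179: |R|=0.50212 <1
  x=-1.057: |R|=0.49045 <1
  x=-2.145: |R|=1.10950 >1
  x=-2.097: |R|=1.05773 >1
Interval (-2.0408, 0).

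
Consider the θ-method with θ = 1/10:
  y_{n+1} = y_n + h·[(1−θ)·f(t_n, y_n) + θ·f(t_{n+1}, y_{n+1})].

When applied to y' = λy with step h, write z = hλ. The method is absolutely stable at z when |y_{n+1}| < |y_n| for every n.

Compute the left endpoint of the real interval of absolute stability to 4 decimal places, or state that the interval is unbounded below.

Test eqn y'=λy, z=hλ:
  y_{n+1} = y_n + z·[9/10·y_n + 1/10·y_{n+1}] ⇒ (1 − 1/10z)y_{n+1} = (1 + 9/10z)y_n
  so R(z) = (1 + 9/10z)/(1 − 1/10z).

Solve |R(x)|<1 on ℝ⁻.
x=-0.63: |R|=0.4073
R=−1: 1+9/10x = −1+1/10x ⇒ -4/5x=2 ⇒ x=2/(-4/5)=-2.5000
Confirm numerically:
  x=-1.544: |R|=0.33749 <1
  x=-1.299: |R|=0.14966 <1
  x=-1.226: |R|=0.09211 <1
  x=-2.989: |R|=1.30118 >1
  x=-2.907: |R|=1.25227 >1
  x=-2.839: |R|=1.21123 >1
Stable set (-2.5000, 0).

left endpoint -2.5000.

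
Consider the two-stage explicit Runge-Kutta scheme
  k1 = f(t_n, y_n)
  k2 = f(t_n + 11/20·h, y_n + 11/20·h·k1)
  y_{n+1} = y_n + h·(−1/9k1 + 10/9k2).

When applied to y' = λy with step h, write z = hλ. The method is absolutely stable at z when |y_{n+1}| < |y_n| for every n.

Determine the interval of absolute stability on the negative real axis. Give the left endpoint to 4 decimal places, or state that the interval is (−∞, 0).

With y'=λy (z=hλ):
  k1=λy_n ⇒ h·k1=z·y_n;  k2=λ(1+11/20z)y_n ⇒ h·k2=z(1+11/20z)y_n
  y_{n+1}/y_n = 1 − 1/9z + 10/9z(1+11/20z) = 1 + z + 11/18z²
  so R(z) = 1 + z + 11/18z².

Solve |R(x)|<1 on ℝ⁻.
x=-0.45: |R|=0.6738
R=1: x+11/18x²=0 ⇒ x=−18/11=-1.6364; min R=1−1/(4·11/18)=0.5909>−1
Confirm numerically:
  x=-1.340: |R|=0.75731 <1
  x=-0.909: |R|=0.59595 <1
  x=-0.837: |R|=0.59113 <1
  x=-2.138: |R|=1.65542 >1
  x=-1.707: |R|=1.07369 >1
So |R|<1 on (-1.6364, 0).

(-1.6364, 0).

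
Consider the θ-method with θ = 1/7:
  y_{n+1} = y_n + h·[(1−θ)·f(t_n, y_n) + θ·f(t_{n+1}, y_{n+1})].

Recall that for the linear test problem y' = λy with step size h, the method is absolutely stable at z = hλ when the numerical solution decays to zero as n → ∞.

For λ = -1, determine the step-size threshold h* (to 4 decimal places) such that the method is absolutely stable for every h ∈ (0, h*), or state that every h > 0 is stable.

(-2.8000,0); λ=-1 ⇒ h* = (14/5)/1 = 2.8000.

Set f=λy, z=hλ:
  y_{n+1} = y_n + z·[6/7·y_n + 1/7·y_{n+1}] ⇒ (1 − 1/7z)y_{n+1} = (1 + 6/7z)y_n
  R(z) = (1 + 6/7z)/(1 − 1/7z).

Need |R(x)|<1, x<0.
x=-1.35: |R|=0.1317
R=−1: 1+6/7x = −1+1/7x ⇒ -5/7x=2 ⇒ x=2/(-5/7)=-2.8000
Confirm numerically:
  x=-2.770: |R|=0.98465 <1
  x=-2.483: |R|=0.83286 <1
  x=-1.384: |R|=0.15553 <1
  x=-1.327: |R|=0.11553 <1
  x=-3.378: |R|=1.27847 >1
  x=-2.865: |R|=1.03294 >1
So |R|<1 on (-2.8000, 0).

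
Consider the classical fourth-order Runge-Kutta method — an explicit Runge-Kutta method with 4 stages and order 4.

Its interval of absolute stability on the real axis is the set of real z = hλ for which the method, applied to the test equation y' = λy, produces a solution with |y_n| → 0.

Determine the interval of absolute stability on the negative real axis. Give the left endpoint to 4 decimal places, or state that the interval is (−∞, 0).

z∈(-2.7853,0).

Set f=λy, z=hλ:
  order 4, 4-stage ⇒ R(z)=1+z+z^2/2+z^3/6+z^4/24
  (e.g. R(-1.71)=0.27495, |R|=0.27495)

Need |R(x)|<1, x<0.
x=-1.71: |R|=0.2749
|R(-1.88)|=0.3003 |R(-1.32)|=0.2944 |R(-1.06)|=0.3559
Bisect:
  x_lo=-3.3590 |R|=2.2703  x_hi=-0.3275 |R|=0.7207
  mid=-1.84328 |R|=0.29276 →hi
  mid=-2.60116 |R|=0.75607 →hi
  mid=-2.98010 |R|=1.33569 →lo
  mid=-2.79063 |R|=1.00807 →lo
  mid=-2.69589 |R|=0.87337 →hi
  mid=-2.74326 |R|=0.93846 →hi
  mid=-2.76695 |R|=0.97269 →hi
  mid=-2.77879 |R|=0.99023 →hi
  ...
  [-2.78545,-2.78526] ⇒ x*=-2.7853
Stable set (-2.7853, 0).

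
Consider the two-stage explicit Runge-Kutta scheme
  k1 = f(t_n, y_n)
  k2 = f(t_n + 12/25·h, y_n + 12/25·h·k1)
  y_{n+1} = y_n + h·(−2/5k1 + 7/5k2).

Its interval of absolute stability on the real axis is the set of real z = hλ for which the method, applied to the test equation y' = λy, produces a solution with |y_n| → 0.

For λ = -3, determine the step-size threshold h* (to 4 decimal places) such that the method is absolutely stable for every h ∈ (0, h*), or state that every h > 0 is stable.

(-1.4881,0); λ=-3 ⇒ h* = (125/84)/3 = 0.4960.

Test eqn y'=λy, z=hλ:
  k1=λy_n ⇒ h·k1=z·y_n;  k2=λ(1+12/25z)y_n ⇒ h·k2=z(1+12/25z)y_n
  y_{n+1}/y_n = 1 − 2/5z + 7/5z(1+12/25z) = 1 + z + 84/125z²
  Hence R(z) = 1 + z + 84/125z².

Need |R(x)|<1, x<0.
x=-0.52: |R|=0.6617
R=1: x+84/125x²=0 ⇒ x=−125/84=-1.4881; min R=1−1/(4·84/125)=0.6280>−1
Confirm numerically:
  x=-1.426: |R|=0.94050 <1
  x=-1.301: |R|=0.83643 <1
  x=-1.044: |R|=0.68844 <1
  x=-0.935: |R|=0.65248 <1
  x=-1.913: |R|=1.54623 >1
  x=-1.719: |R|=1.26673 >1
Stable set (-1.4881, 0).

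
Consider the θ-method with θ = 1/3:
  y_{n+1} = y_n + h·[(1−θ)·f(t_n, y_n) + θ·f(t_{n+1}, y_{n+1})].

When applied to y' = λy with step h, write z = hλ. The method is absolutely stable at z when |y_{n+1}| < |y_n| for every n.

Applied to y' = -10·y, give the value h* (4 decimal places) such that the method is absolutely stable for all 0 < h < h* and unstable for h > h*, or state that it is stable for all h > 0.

(-6.0000,0); λ=-10 ⇒ h* = (6)/10 = 0.6000.

On y'=λy, z=hλ:
  y_{n+1} = y_n + z·[2/3·y_n + 1/3·y_{n+1}] ⇒ (1 − 1/3z)y_{n+1} = (1 + 2/3z)y_n
  ⇒ R(z) = (1 + 2/3z)/(1 − 1/3z).

Boundary: |R(x)|=1, x<0.
x=-0.34: |R|=0.6946
R=−1: 1+2/3x = −1+1/3x ⇒ -1/3x=2 ⇒ x=2/(-1/3)=-6.0000
Confirm numerically:
  x=-5.908: |R|=0.98967 <1
  x=-4.777: |R|=0.84274 <1
  x=-4.262: |R|=0.76067 <1
  x=-3.661: |R|=0.64885 <1
  x=-6.571: |R|=1.05966 >1
  x=-6.443: |R|=1.04691 >1
Stable set (-6.0000, 0).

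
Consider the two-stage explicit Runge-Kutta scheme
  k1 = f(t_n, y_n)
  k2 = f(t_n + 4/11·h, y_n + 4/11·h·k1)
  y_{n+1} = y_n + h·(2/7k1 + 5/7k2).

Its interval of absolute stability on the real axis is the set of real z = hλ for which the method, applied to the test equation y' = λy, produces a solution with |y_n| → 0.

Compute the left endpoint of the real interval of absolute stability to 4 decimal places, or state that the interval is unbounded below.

z* = -3.8500.

With y'=λy (z=hλ):
  k1=λy_n ⇒ h·k1=z·y_n;  k2=λ(1+4/11z)y_n ⇒ h·k2=z(1+4/11z)y_n
  y_{n+1}/y_n = 1 + 2/7z + 5/7z(1+4/11z) = 1 + z + 20/77z²
  R(z) = 1 + z + 20/77z².

Find x<0 with |R(x)|<1.
x=-1.05: |R|=0.2364
R=1: x+20/77x²=0 ⇒ x=−77/20=-3.8500; min R=1−1/(4·20/77)=0.0375>−1
Confirm numerically:
  x=-3.740: |R|=0.89314 <1
  x=-3.626: |R|=0.78903 <1
  x=-2.285: |R|=0.07116 <1
  x=-1.641: |R|=0.05845 <1
  x=-4.449: |R|=1.69220 >1
  x=-4.447: |R|=1.68957 >1
  x=-4.131: |R|=1.30151 >1
So |R|<1 on (-3.8500, 0).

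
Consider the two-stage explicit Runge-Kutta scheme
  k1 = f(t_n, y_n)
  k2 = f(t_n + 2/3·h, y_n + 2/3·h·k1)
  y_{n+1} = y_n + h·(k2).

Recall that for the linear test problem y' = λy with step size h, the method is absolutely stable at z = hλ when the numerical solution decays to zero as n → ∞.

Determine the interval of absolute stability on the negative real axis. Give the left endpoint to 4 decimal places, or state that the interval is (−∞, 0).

z∈(-1.5000,0).

On y'=λy, z=hλ:
  k1=λy_n ⇒ h·k1=z·y_n;  k2=λ(1+2/3z)y_n ⇒ h·k2=z(1+2/3z)y_n
  y_{n+1}/y_n = 1 + z(1+2/3z) = 1 + z + 2/3z²
  R(z) = 1 + z + 2/3z².

Solve |R(x)|<1 on ℝ⁻.
x=-1.78: |R|=1.3323
R=1: x+2/3x²=0 ⇒ x=−3/2=-1.5000; min R=1−1/(4·2/3)=0.6250>−1
Confirm numerically:
  x=-1.393: |R|=0.90063 <1
  x=-0.922: |R|=0.64472 <1
  x=-0.735: |R|=0.62515 <1
  x=-0.601: |R|=0.63980 <1
  x=-1.983: |R|=1.63853 >1
  x=-1.744: |R|=1.28369 >1
Stable set (-1.5000, 0).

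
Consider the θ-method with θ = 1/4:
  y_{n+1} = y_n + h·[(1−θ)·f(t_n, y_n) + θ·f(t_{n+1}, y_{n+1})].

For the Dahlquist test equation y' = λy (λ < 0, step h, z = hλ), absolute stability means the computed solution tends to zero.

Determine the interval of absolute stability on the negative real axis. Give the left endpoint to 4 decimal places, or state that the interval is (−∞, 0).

(-4.0000, 0).

With y'=λy (z=hλ):
  y_{n+1} = y_n + z·[3/4·y_n + 1/4·y_{n+1}] ⇒ (1 − 1/4z)y_{n+1} = (1 + 3/4z)y_n
  so R(z) = (1 + 3/4z)/(1 − 1/4z).

Boundary: |R(x)|=1, x<0.
x=-1.64: |R|=0.1631
R=−1: 1+3/4x = −1+1/4x ⇒ -1/2x=2 ⇒ x=2/(-1/2)=-4.0000
Confirm numerically:
  x=-3.683: |R|=0.91748 <1
  x=-3.058: |R|=0.73307 <1
  x=-1.992: |R|=0.32977 <1
  x=-4.514: |R|=1.12074 >1
  x=-4.311: |R|=1.07484 >1
Interval (-4.0000, 0).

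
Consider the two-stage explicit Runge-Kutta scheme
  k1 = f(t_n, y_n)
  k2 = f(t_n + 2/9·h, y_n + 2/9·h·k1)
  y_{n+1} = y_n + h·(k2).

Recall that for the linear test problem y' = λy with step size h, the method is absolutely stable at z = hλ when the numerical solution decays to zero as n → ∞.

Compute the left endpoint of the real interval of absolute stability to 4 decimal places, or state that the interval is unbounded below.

left endpoint -4.5000.

With y'=λy (z=hλ):
  k1=λy_n ⇒ h·k1=z·y_n;  k2=λ(1+2/9z)y_n ⇒ h·k2=z(1+2/9z)y_n
  y_{n+1}/y_n = 1 + z(1+2/9z) = 1 + z + 2/9z²
  so R(z) = 1 + z + 2/9z².

Find x<0 with |R(x)|<1.
x=-0.42: |R|=0.6192
R=1: x+2/9x²=0 ⇒ x=−9/2=-4.5000; min R=1−1/(4·2/9)=-0.1250>−1
Confirm numerically:
  x=-4.250: |R|=0.76389 <1
  x=-2.958: |R|=0.01361 <1
  x=-2.514: |R|=0.10951 <1
  x=-1.894: |R|=0.09684 <1
  x=-5.025: |R|=1.58625 >1
  x=-4.942: |R|=1.48541 >1
  x=-4.792: |R|=1.31095 >1
So |R|<1 on (-4.5000, 0).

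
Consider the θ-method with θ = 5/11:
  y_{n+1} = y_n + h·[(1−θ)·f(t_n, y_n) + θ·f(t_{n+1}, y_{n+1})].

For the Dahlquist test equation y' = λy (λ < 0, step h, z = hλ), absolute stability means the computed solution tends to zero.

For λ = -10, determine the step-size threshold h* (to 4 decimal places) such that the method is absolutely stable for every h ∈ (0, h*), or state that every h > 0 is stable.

(-22.0000,0); λ=-10 ⇒ h* = (22)/10 = 2.2000.

With y'=λy (z=hλ):
  y_{n+1} = y_n + z·[6/11·y_n + 5/11·y_{n+1}] ⇒ (1 − 5/11z)y_{n+1} = (1 + 6/11z)y_n
  R(z) = (1 + 6/11z)/(1 − 5/11z).

Find x<0 with |R(x)|<1.
x=-0.62: |R|=0.5163
R=−1: 1+6/11x = −1+5/11x ⇒ -1/11x=2 ⇒ x=2/(-1/11)=-22.0000
Confirm numerically:
  x=-19.411: |R|=0.97604 <1
  x=-18.765: |R|=0.96914 <1
  x=-11.286: |R|=0.84111 <1
  x=-9.438: |R|=0.78412 <1
  x=-22.385: |R|=1.00313 >1
  x=-22.293: |R|=1.00239 >1
So |R|<1 on (-22.0000, 0).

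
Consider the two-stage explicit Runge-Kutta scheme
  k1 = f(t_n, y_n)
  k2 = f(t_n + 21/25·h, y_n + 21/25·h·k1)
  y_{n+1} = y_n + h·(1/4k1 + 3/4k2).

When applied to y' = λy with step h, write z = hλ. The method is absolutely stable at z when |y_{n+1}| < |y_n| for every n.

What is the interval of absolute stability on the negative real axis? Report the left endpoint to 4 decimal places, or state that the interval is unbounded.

On y'=λy, z=hλ:
  k1=λy_n ⇒ h·k1=z·y_n;  k2=λ(1+21/25z)y_n ⇒ h·k2=z(1+21/25z)y_n
  y_{n+1}/y_n = 1 + 1/4z + 3/4z(1+21/25z) = 1 + z + 63/100z²
  ⇒ R(z) = 1 + z + 63/100z².

Solve |R(x)|<1 on ℝ⁻.
x=-0.43: |R|=0.6865
R=1: x+63/100x²=0 ⇒ x=−100/63=-1.5873; min R=1−1/(4·63/100)=0.6032>−1
Confirm numerically:
  x=-1.553: |R|=0.96644 <1
  x=-1.253: |R|=0.73611 <1
  x=-1.154: |R|=0.68498 <1
  x=-2.045: |R|=1.58968 >1
  x=-2.018: |R|=1.54756 >1
  x=-1.864: |R|=1.32493 >1
Stable set (-1.5873, 0).

(-1.5873, 0).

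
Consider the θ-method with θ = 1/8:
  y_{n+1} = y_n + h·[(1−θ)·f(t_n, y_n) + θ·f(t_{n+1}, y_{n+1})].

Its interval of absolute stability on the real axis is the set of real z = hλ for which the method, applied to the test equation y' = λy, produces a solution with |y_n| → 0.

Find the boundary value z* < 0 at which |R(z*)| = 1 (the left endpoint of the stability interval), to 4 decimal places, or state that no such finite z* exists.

left endpoint -2.6667.

With y'=λy (z=hλ):
  y_{n+1} = y_n + z·[7/8·y_n + 1/8·y_{n+1}] ⇒ (1 − 1/8z)y_{n+1} = (1 + 7/8z)y_n
  R(z) = (1 + 7/8z)/(1 − 1/8z).

Find x<0 with |R(x)|<1.
x=-0.63: |R|=0.4160
R=−1: 1+7/8x = −1+1/8x ⇒ -3/4x=2 ⇒ x=2/(-3/4)=-2.6667
Confirm numerically:
  x=-2.263: |R|=0.76401 <1
  x=-2.234: |R|=0.74634 <1
  x=-2.167: |R|=0.70512 <1
  x=-3.220: |R|=1.29590 >1
  x=-2.852: |R|=1.10247 >1
  x=-2.765: |R|=1.05481 >1
So |R|<1 on (-2.6667, 0).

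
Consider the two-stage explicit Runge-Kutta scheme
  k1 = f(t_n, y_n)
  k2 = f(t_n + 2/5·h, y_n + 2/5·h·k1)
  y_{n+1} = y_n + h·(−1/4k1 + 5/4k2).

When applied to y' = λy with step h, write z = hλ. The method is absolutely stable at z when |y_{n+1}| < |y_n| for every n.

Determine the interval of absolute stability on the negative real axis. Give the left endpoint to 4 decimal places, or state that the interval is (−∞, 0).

z∈(-2.0000,0).

On y'=λy, z=hλ:
  k1=λy_n ⇒ h·k1=z·y_n;  k2=λ(1+2/5z)y_n ⇒ h·k2=z(1+2/5z)y_n
  y_{n+1}/y_n = 1 − 1/4z + 5/4z(1+2/5z) = 1 + z + 1/2z²
  R(z) = 1 + z + 1/2z².

Solve |R(x)|<1 on ℝ⁻.
x=-0.87: |R|=0.5085
R=1: x+1/2x²=0 ⇒ x=−2=-2.0000; min R=1−1/(4·1/2)=0.5000>−1
Confirm numerically:
  x=-1.896: |R|=0.90141 <1
  x=-1.771: |R|=0.79722 <1
  x=-1.218: |R|=0.52376 <1
  x=-2.479: |R|=1.59372 >1
  x=-2.277: |R|=1.31536 >1
  x=-2.209: |R|=1.23084 >1
Stable set (-2.0000, 0).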